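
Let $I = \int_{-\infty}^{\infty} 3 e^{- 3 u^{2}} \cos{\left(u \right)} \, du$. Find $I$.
$\frac{\sqrt{3} \sqrt{\pi}}{e^{\frac{1}{12}}}$

Define $I(b) = \int_{-\infty}^{\infty} 3 e^{- 3 u^{2}} \cos{\left(b u \right)} \, du$.

Differentiating under the integral sign,
$$I'(b) = \int_{-\infty}^{\infty} - 3 u e^{- 3 u^{2}} \sin{\left(b u \right)} \, du.$$

Integrate $\int_{-\infty}^{\infty} u \sin(b u)\, e^{- 3 u^{2}}\, du$ by parts with $w = \sin(b u)$ and $dv = u\, e^{- 3 u^{2}}\, du$, giving $v = - \frac{e^{- 3 u^{2}}}{6}$. The boundary term vanishes and
$$\int_{-\infty}^{\infty} u \sin(b u)\, e^{- 3 u^{2}}\, du = \frac{b}{6} \int_{-\infty}^{\infty} \cos(b u)\, e^{- 3 u^{2}}\, du,$$
so $I'(b) = - \frac{b}{6}\, I(b)$.

This is a separable first-order ODE; solving with the initial condition $I(0) = \int_{-\infty}^{\infty} 3 e^{- 3 u^{2}}\,du = \sqrt{3} \sqrt{\pi}$ gives
$$I(b) = \sqrt{3} \sqrt{\pi} e^{- \frac{b^{2}}{12}}.$$

Setting $b = 1$:
$$I = \frac{\sqrt{3} \sqrt{\pi}}{e^{\frac{1}{12}}}.$$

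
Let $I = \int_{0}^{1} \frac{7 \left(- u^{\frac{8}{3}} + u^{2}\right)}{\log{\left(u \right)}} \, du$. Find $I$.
$\log{\left(\frac{4782969}{19487171} \right)}$

Consider the one-parameter family: let $I(a) = \int_{0}^{1} \frac{7 \left(- u^{\frac{8}{3}} + u^{a}\right)}{\log{\left(u \right)}} \, du$.

Since $\dfrac{\partial}{\partial a}\,u^{a} = u^{a} \ln u$, the $\ln u$ in the denominator cancels and
$$\frac{dI}{da} = \int_{0}^{1} 7 u^{a} \, du = 7 \left[\frac{u^{a+1}}{a+1}\right]_0^1 = \frac{7}{a + 1}.$$

Integrating with respect to $a$ gives $I(a) = \log{\left(\frac{2187 \left(a + 1\right)^{7}}{19487171} \right)} + C$.

At $a = \frac{8}{3}$ the integrand is identically $0$, so $I(\frac{8}{3}) = 0$. The closed form gives $0$, hence $C = 0$.

Setting $a = 2$:
$$I = \log{\left(\frac{4782969}{19487171} \right)}.$$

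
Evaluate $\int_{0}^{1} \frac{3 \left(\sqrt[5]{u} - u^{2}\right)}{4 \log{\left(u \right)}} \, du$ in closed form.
$\log{\left(\frac{2^{\frac{3}{4}} \sqrt[4]{5}}{5} \right)}$

Consider the one-parameter family: let $I(a) = \int_{0}^{1} \frac{3 \left(- u^{2} + u^{a}\right)}{4 \log{\left(u \right)}} \, du$.

Since $\dfrac{\partial}{\partial a}\,u^{a} = u^{a} \ln u$, the $\ln u$ in the denominator cancels and
$$\frac{dI}{da} = \int_{0}^{1} \frac{3}{4} u^{a} \, du = \frac{3}{4} \left[\frac{u^{a+1}}{a+1}\right]_0^1 = \frac{3}{4 \left(a + 1\right)}.$$

Integrating with respect to $a$ gives $I(a) = \frac{3 \log{\left(a + 1 \right)}}{4} - \frac{3 \log{\left(3 \right)}}{4} + C$.

At $a = 2$ the integrand is identically $0$, so $I(2) = 0$. The closed form gives $0$, hence $C = 0$.

Setting $a = \frac{1}{5}$:
$$I = \log{\left(\frac{2^{\frac{3}{4}} \sqrt[4]{5}}{5} \right)}.$$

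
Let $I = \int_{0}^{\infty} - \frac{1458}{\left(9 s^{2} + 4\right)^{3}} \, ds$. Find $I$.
$- \frac{729 \pi}{256}$

Begin with the known result
$$J(a) = \int_{0}^{\infty} - \frac{2}{a^{2} + s^{2}} \, ds = - \frac{\pi}{a}.$$

Differentiating under the integral sign with respect to $a$,
$$\frac{dJ}{da} = \int_{0}^{\infty} \frac{4 a}{\left(a^{2} + s^{2}\right)^{2}} \, ds = \frac{\pi}{a^{2}},$$
so $\int_{0}^{\infty} - \frac{2}{\left(a^{2} + s^{2}\right)^{2}} \, ds = - \frac{\pi}{2 a^{3}}$.

Repeating — each differentiation of $1/(s^2+a^2)^j$ produces $-2ja/(s^2+a^2)^{j+1}$ — and dividing through by $-2ja$ at each step yields, after $2$ differentiations in total,
$$\int_{0}^{\infty} - \frac{2}{\left(a^{2} + s^{2}\right)^{3}} \, ds = - \frac{3 \pi}{8 a^{5}}.$$

Setting $a = \frac{2}{3}$:
$$I = - \frac{729 \pi}{256}.$$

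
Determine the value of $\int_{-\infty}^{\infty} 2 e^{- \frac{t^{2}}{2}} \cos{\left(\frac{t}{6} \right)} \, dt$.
$\frac{2 \sqrt{2} \sqrt{\pi}}{e^{\frac{1}{72}}}$

Define $I(b) = \int_{-\infty}^{\infty} 2 e^{- \frac{t^{2}}{2}} \cos{\left(b t \right)} \, dt$.

Differentiating under the integral sign,
$$I'(b) = \int_{-\infty}^{\infty} - 2 t e^{- \frac{t^{2}}{2}} \sin{\left(b t \right)} \, dt.$$

Integrate $\int_{-\infty}^{\infty} t \sin(b t)\, e^{- \frac{t^{2}}{2}}\, dt$ by parts with $u = \sin(b t)$ and $dv = t\, e^{- \frac{t^{2}}{2}}\, dt$, giving $v = - e^{- \frac{t^{2}}{2}}$. The boundary term vanishes and
$$\int_{-\infty}^{\infty} t \sin(b t)\, e^{- \frac{t^{2}}{2}}\, dt = b \int_{-\infty}^{\infty} \cos(b t)\, e^{- \frac{t^{2}}{2}}\, dt,$$
so $I'(b) = - b\, I(b)$.

This is a separable first-order ODE; solving with the initial condition $I(0) = \int_{-\infty}^{\infty} 2 e^{- \frac{t^{2}}{2}}\,dt = 2 \sqrt{2} \sqrt{\pi}$ gives
$$I(b) = 2 \sqrt{2} \sqrt{\pi} e^{- \frac{b^{2}}{2}}.$$

Setting $b = \frac{1}{6}$:
$$I = \frac{2 \sqrt{2} \sqrt{\pi}}{e^{\frac{1}{72}}}.$$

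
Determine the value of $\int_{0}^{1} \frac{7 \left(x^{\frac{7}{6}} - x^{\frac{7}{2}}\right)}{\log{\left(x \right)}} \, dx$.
$\log{\left(\frac{62748517}{10460353203} \right)}$

Consider the one-parameter family: let $I(a) = \int_{0}^{1} \frac{7 \left(- x^{\frac{7}{2}} + x^{a}\right)}{\log{\left(x \right)}} \, dx$.

Since $\dfrac{\partial}{\partial a}\,x^{a} = x^{a} \ln x$, the $\ln x$ in the denominator cancels and
$$\frac{dI}{da} = \int_{0}^{1} 7 x^{a} \, dx = 7 \left[\frac{x^{a+1}}{a+1}\right]_0^1 = \frac{7}{a + 1}.$$

Integrating with respect to $a$ gives $I(a) = \log{\left(\frac{128 \left(a + 1\right)^{7}}{4782969} \right)} + C$.

At $a = \frac{7}{2}$ the integrand is identically $0$, so $I(\frac{7}{2}) = 0$. The closed form gives $0$, hence $C = 0$.

Setting $a = \frac{7}{6}$:
$$I = \log{\left(\frac{62748517}{10460353203} \right)}.$$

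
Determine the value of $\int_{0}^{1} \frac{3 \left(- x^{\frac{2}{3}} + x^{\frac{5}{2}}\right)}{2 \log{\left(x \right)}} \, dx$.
$\log{\left(\frac{21 \sqrt{210}}{100} \right)}$

Consider the one-parameter family: let $I(a) = \int_{0}^{1} \frac{3 \left(- x^{\frac{2}{3}} + x^{a}\right)}{2 \log{\left(x \right)}} \, dx$.

Since $\dfrac{\partial}{\partial a}\,x^{a} = x^{a} \ln x$, the $\ln x$ in the denominator cancels and
$$\frac{dI}{da} = \int_{0}^{1} \frac{3}{2} x^{a} \, dx = \frac{3}{2} \left[\frac{x^{a+1}}{a+1}\right]_0^1 = \frac{3}{2 \left(a + 1\right)}.$$

Integrating with respect to $a$ gives $I(a) = \log{\left(\frac{3 \sqrt{15} \left(a + 1\right)^{\frac{3}{2}}}{25} \right)} + C$.

At $a = \frac{2}{3}$ the integrand is identically $0$, so $I(\frac{2}{3}) = 0$. The closed form gives $0$, hence $C = 0$.

Setting $a = \frac{5}{2}$:
$$I = \log{\left(\frac{21 \sqrt{210}}{100} \right)}.$$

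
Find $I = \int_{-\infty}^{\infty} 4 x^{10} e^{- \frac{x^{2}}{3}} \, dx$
$\frac{229635 \sqrt{3} \sqrt{\pi}}{8}$

Consider the simpler parametrised integral
$$J(a) = \int_{-\infty}^{\infty} 4 e^{- a x^{2}} \, dx = \frac{4 \sqrt{\pi}}{\sqrt{a}}.$$

Differentiating under the integral sign brings down a factor of $(-x^2)$:
$$\frac{dJ}{da} = \int_{-\infty}^{\infty} - 4 x^{2} e^{- a x^{2}} \, dx = - \frac{2 \sqrt{\pi}}{a^{\frac{3}{2}}}.$$

Repeating $5$ times in total — each differentiation brings down another $(-x^2)$ — gives
$$\frac{d^{5}J}{da^{5}} = \int_{-\infty}^{\infty} - 4 x^{10} e^{- a x^{2}} \, dx = - \frac{945 \sqrt{\pi}}{8 a^{\frac{11}{2}}},$$
and the integrand here is $(-1)^{5}$ times the target integrand, so $I = (-1)^{5}\,\frac{d^{5}J}{da^{5}} = \frac{945 \sqrt{\pi}}{8 a^{\frac{11}{2}}}$.

Setting $a = \frac{1}{3}$:
$$I = \frac{229635 \sqrt{3} \sqrt{\pi}}{8}.$$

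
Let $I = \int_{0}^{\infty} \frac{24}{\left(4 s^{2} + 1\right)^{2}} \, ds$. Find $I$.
$3 \pi$

Recall the elementary integral
$$J(a) = \int_{0}^{\infty} \frac{3}{2 \left(a^{2} + s^{2}\right)} \, ds = \frac{3 \pi}{4 a}.$$

Differentiating under the integral sign with respect to $a$,
$$\frac{dJ}{da} = \int_{0}^{\infty} - \frac{3 a}{\left(a^{2} + s^{2}\right)^{2}} \, ds = - \frac{3 \pi}{4 a^{2}},$$
so $\int_{0}^{\infty} \frac{3}{2 \left(a^{2} + s^{2}\right)^{2}} \, ds = \frac{3 \pi}{8 a^{3}}$.

Setting $a = \frac{1}{2}$:
$$I = 3 \pi.$$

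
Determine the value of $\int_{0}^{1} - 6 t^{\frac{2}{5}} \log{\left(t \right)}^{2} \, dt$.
$- \frac{1500}{343}$

Consider the simpler parametrised integral
$$J(a) = \int_{0}^{1} - 6 t^{a} \, dt = - \frac{6}{a + 1}.$$

Differentiating under the integral sign brings down a factor of $\ln t$:
$$\frac{dJ}{da} = \int_{0}^{1} - 6 t^{a} \log{\left(t \right)} \, dt = \frac{6}{\left(a + 1\right)^{2}}.$$

Repeating twice in total — each differentiation brings down another $\ln t$ — gives
$$\frac{d^{2}J}{da^{2}} = \int_{0}^{1} - 6 t^{a} \log{\left(t \right)}^{2} \, dt = - \frac{12}{\left(a + 1\right)^{3}},$$
and the integrand here is exactly the target integrand, so $I = - \frac{12}{\left(a + 1\right)^{3}}$.

Setting $a = \frac{2}{5}$:
$$I = - \frac{1500}{343}.$$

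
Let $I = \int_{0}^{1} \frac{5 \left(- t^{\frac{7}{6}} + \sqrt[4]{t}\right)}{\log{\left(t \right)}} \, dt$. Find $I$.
$\log{\left(\frac{759375}{11881376} \right)}$

Introduce a parameter $a$ in the exponent: let $I(a) = \int_{0}^{1} \frac{5 \left(- t^{\frac{7}{6}} + t^{a}\right)}{\log{\left(t \right)}} \, dt$.

Since $\dfrac{\partial}{\partial a}\,t^{a} = t^{a} \ln t$, the $\ln t$ in the denominator cancels and
$$\frac{dI}{da} = \int_{0}^{1} 5 t^{a} \, dt = 5 \left[\frac{t^{a+1}}{a+1}\right]_0^1 = \frac{5}{a + 1}.$$

Integrating with respect to $a$ gives $I(a) = \log{\left(\frac{7776 \left(a + 1\right)^{5}}{371293} \right)} + C$.

At $a = \frac{7}{6}$ the integrand is identically $0$, so $I(\frac{7}{6}) = 0$. The closed form gives $0$, hence $C = 0$.

Setting $a = \frac{1}{4}$:
$$I = \log{\left(\frac{759375}{11881376} \right)}.$$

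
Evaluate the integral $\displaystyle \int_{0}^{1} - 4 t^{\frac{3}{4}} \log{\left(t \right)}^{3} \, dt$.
$\frac{6144}{2401}$

Start from the elementary integral
$$J(a) = \int_{0}^{1} - 4 t^{a} \, dt = - \frac{4}{a + 1}.$$

Differentiating under the integral sign brings down a factor of $\ln t$:
$$\frac{dJ}{da} = \int_{0}^{1} - 4 t^{a} \log{\left(t \right)} \, dt = \frac{4}{\left(a + 1\right)^{2}}.$$

Repeating $3$ times in total — each differentiation brings down another $\ln t$ — gives
$$\frac{d^{3}J}{da^{3}} = \int_{0}^{1} - 4 t^{a} \log{\left(t \right)}^{3} \, dt = \frac{24}{\left(a + 1\right)^{4}},$$
and the integrand here is exactly the target integrand, so $I = \frac{24}{\left(a + 1\right)^{4}}$.

Setting $a = \frac{3}{4}$:
$$I = \frac{6144}{2401}.$$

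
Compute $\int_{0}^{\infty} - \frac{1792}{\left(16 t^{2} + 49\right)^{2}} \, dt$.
$- \frac{16 \pi}{49}$

Recall the elementary integral
$$J(a) = \int_{0}^{\infty} - \frac{7}{a^{2} + t^{2}} \, dt = - \frac{7 \pi}{2 a}.$$

Differentiating under the integral sign with respect to $a$,
$$\frac{dJ}{da} = \int_{0}^{\infty} \frac{14 a}{\left(a^{2} + t^{2}\right)^{2}} \, dt = \frac{7 \pi}{2 a^{2}},$$
so $\int_{0}^{\infty} - \frac{7}{\left(a^{2} + t^{2}\right)^{2}} \, dt = - \frac{7 \pi}{4 a^{3}}$.

Setting $a = \frac{7}{4}$:
$$I = - \frac{16 \pi}{49}.$$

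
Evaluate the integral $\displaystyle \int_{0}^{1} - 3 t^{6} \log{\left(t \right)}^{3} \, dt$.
$\frac{18}{2401}$

Start from the elementary integral
$$J(a) = \int_{0}^{1} - 3 t^{a} \, dt = - \frac{3}{a + 1}.$$

Differentiating under the integral sign brings down a factor of $\ln t$:
$$\frac{dJ}{da} = \int_{0}^{1} - 3 t^{a} \log{\left(t \right)} \, dt = \frac{3}{\left(a + 1\right)^{2}}.$$

Repeating $3$ times in total — each differentiation brings down another $\ln t$ — gives
$$\frac{d^{3}J}{da^{3}} = \int_{0}^{1} - 3 t^{a} \log{\left(t \right)}^{3} \, dt = \frac{18}{\left(a + 1\right)^{4}},$$
and the integrand here is exactly the target integrand, so $I = \frac{18}{\left(a + 1\right)^{4}}$.

Setting $a = 6$:
$$I = \frac{18}{2401}.$$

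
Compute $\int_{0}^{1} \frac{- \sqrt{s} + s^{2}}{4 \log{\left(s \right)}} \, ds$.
$\frac{\log{\left(2 \right)}}{4}$

Consider the one-parameter family: let $I(a) = \int_{0}^{1} \frac{- \sqrt{s} + s^{a}}{4 \log{\left(s \right)}} \, ds$.

Since $\dfrac{\partial}{\partial a}\,s^{a} = s^{a} \ln s$, the $\ln s$ in the denominator cancels and
$$\frac{dI}{da} = \int_{0}^{1} \frac{1}{4} s^{a} \, ds = \frac{1}{4} \left[\frac{s^{a+1}}{a+1}\right]_0^1 = \frac{1}{4 \left(a + 1\right)}.$$

Integrating with respect to $a$ gives $I(a) = \frac{\log{\left(a + 1 \right)}}{4} - \frac{\log{\left(3 \right)}}{4} + \frac{\log{\left(2 \right)}}{4} + C$.

At $a = \frac{1}{2}$ the integrand is identically $0$, so $I(\frac{1}{2}) = 0$. The closed form gives $0$, hence $C = 0$.

Setting $a = 2$:
$$I = \frac{\log{\left(2 \right)}}{4}.$$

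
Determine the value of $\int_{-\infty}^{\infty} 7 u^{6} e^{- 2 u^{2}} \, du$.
$\frac{105 \sqrt{2} \sqrt{\pi}}{128}$

Start from the elementary integral
$$J(a) = \int_{-\infty}^{\infty} 7 e^{- a u^{2}} \, du = \frac{7 \sqrt{\pi}}{\sqrt{a}}.$$

Differentiating under the integral sign brings down a factor of $(-u^2)$:
$$\frac{dJ}{da} = \int_{-\infty}^{\infty} - 7 u^{2} e^{- a u^{2}} \, du = - \frac{7 \sqrt{\pi}}{2 a^{\frac{3}{2}}}.$$

Repeating $3$ times in total — each differentiation brings down another $(-u^2)$ — gives
$$\frac{d^{3}J}{da^{3}} = \int_{-\infty}^{\infty} - 7 u^{6} e^{- a u^{2}} \, du = - \frac{105 \sqrt{\pi}}{8 a^{\frac{7}{2}}},$$
and the integrand here is $(-1)^{3}$ times the target integrand, so $I = (-1)^{3}\,\frac{d^{3}J}{da^{3}} = \frac{105 \sqrt{\pi}}{8 a^{\frac{7}{2}}}$.

Setting $a = 2$:
$$I = \frac{105 \sqrt{2} \sqrt{\pi}}{128}.$$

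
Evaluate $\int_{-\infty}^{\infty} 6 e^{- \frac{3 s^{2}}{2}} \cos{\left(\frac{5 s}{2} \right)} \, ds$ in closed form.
$\frac{2 \sqrt{6} \sqrt{\pi}}{e^{\frac{25}{24}}}$

Let $b$ denote the cosine frequency and define $I(b) = \int_{-\infty}^{\infty} 6 e^{- \frac{3 s^{2}}{2}} \cos{\left(b s \right)} \, ds$.

Differentiating under the integral sign,
$$I'(b) = \int_{-\infty}^{\infty} - 6 s e^{- \frac{3 s^{2}}{2}} \sin{\left(b s \right)} \, ds.$$

Integrate $\int_{-\infty}^{\infty} s \sin(b s)\, e^{- \frac{3 s^{2}}{2}}\, ds$ by parts with $u = \sin(b s)$ and $dv = s\, e^{- \frac{3 s^{2}}{2}}\, ds$, giving $v = - \frac{e^{- \frac{3 s^{2}}{2}}}{3}$. The boundary term vanishes and
$$\int_{-\infty}^{\infty} s \sin(b s)\, e^{- \frac{3 s^{2}}{2}}\, ds = \frac{b}{3} \int_{-\infty}^{\infty} \cos(b s)\, e^{- \frac{3 s^{2}}{2}}\, ds,$$
so $I'(b) = - \frac{b}{3}\, I(b)$.

This is a separable first-order ODE; solving with the initial condition $I(0) = \int_{-\infty}^{\infty} 6 e^{- \frac{3 s^{2}}{2}}\,ds = 2 \sqrt{6} \sqrt{\pi}$ gives
$$I(b) = 2 \sqrt{6} \sqrt{\pi} e^{- \frac{b^{2}}{6}}.$$

Setting $b = \frac{5}{2}$:
$$I = \frac{2 \sqrt{6} \sqrt{\pi}}{e^{\frac{25}{24}}}.$$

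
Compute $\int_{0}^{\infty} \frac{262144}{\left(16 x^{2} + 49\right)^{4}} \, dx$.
$\frac{10240 \pi}{823543}$

Recall the elementary integral
$$J(a) = \int_{0}^{\infty} \frac{4}{a^{2} + x^{2}} \, dx = \frac{2 \pi}{a}.$$

Differentiating under the integral sign with respect to $a$,
$$\frac{dJ}{da} = \int_{0}^{\infty} - \frac{8 a}{\left(a^{2} + x^{2}\right)^{2}} \, dx = - \frac{2 \pi}{a^{2}},$$
so $\int_{0}^{\infty} \frac{4}{\left(a^{2} + x^{2}\right)^{2}} \, dx = \frac{\pi}{a^{3}}$.

Repeating — each differentiation of $1/(x^2+a^2)^j$ produces $-2ja/(x^2+a^2)^{j+1}$ — and dividing through by $-2ja$ at each step yields, after $3$ differentiations in total,
$$\int_{0}^{\infty} \frac{4}{\left(a^{2} + x^{2}\right)^{4}} \, dx = \frac{5 \pi}{8 a^{7}}.$$

Setting $a = \frac{7}{4}$:
$$I = \frac{10240 \pi}{823543}.$$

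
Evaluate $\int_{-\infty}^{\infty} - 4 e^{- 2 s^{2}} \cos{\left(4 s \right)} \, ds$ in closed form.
$- \frac{2 \sqrt{2} \sqrt{\pi}}{e^{2}}$

Treat the cosine frequency as a parameter and define $I(b) = \int_{-\infty}^{\infty} - 4 e^{- 2 s^{2}} \cos{\left(b s \right)} \, ds$.

Differentiating under the integral sign,
$$I'(b) = \int_{-\infty}^{\infty} 4 s e^{- 2 s^{2}} \sin{\left(b s \right)} \, ds.$$

Integrate $\int_{-\infty}^{\infty} s \sin(b s)\, e^{- 2 s^{2}}\, ds$ by parts with $u = \sin(b s)$ and $dv = s\, e^{- 2 s^{2}}\, ds$, giving $v = - \frac{e^{- 2 s^{2}}}{4}$. The boundary term vanishes and
$$\int_{-\infty}^{\infty} s \sin(b s)\, e^{- 2 s^{2}}\, ds = \frac{b}{4} \int_{-\infty}^{\infty} \cos(b s)\, e^{- 2 s^{2}}\, ds,$$
so $I'(b) = - \frac{b}{4}\, I(b)$.

This is a separable first-order ODE; solving with the initial condition $I(0) = \int_{-\infty}^{\infty} - 4 e^{- 2 s^{2}}\,ds = - 2 \sqrt{2} \sqrt{\pi}$ gives
$$I(b) = - 2 \sqrt{2} \sqrt{\pi} e^{- \frac{b^{2}}{8}}.$$

Setting $b = 4$:
$$I = - \frac{2 \sqrt{2} \sqrt{\pi}}{e^{2}}.$$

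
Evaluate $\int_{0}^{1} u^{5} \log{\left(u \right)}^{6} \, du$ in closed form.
$\frac{5}{1944}$

Start from the elementary integral
$$J(a) = \int_{0}^{1} u^{a} \, du = \frac{1}{a + 1}.$$

Differentiating under the integral sign brings down a factor of $\ln u$:
$$\frac{dJ}{da} = \int_{0}^{1} u^{a} \log{\left(u \right)} \, du = - \frac{1}{\left(a + 1\right)^{2}}.$$

Repeating $6$ times in total — each differentiation brings down another $\ln u$ — gives
$$\frac{d^{6}J}{da^{6}} = \int_{0}^{1} u^{a} \log{\left(u \right)}^{6} \, du = \frac{720}{\left(a + 1\right)^{7}},$$
and the integrand here is exactly the target integrand, so $I = \frac{720}{\left(a + 1\right)^{7}}$.

Setting $a = 5$:
$$I = \frac{5}{1944}.$$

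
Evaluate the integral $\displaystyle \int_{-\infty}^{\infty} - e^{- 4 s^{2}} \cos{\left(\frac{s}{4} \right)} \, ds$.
$- \frac{\sqrt{\pi}}{2 e^{\frac{1}{256}}}$

Define $I(b) = \int_{-\infty}^{\infty} - e^{- 4 s^{2}} \cos{\left(b s \right)} \, ds$.

Differentiating under the integral sign,
$$I'(b) = \int_{-\infty}^{\infty} s e^{- 4 s^{2}} \sin{\left(b s \right)} \, ds.$$

Integrate $\int_{-\infty}^{\infty} s \sin(b s)\, e^{- 4 s^{2}}\, ds$ by parts with $u = \sin(b s)$ and $dv = s\, e^{- 4 s^{2}}\, ds$, giving $v = - \frac{e^{- 4 s^{2}}}{8}$. The boundary term vanishes and
$$\int_{-\infty}^{\infty} s \sin(b s)\, e^{- 4 s^{2}}\, ds = \frac{b}{8} \int_{-\infty}^{\infty} \cos(b s)\, e^{- 4 s^{2}}\, ds,$$
so $I'(b) = - \frac{b}{8}\, I(b)$.

This is a separable first-order ODE; solving with the initial condition $I(0) = \int_{-\infty}^{\infty} - e^{- 4 s^{2}}\,ds = - \frac{\sqrt{\pi}}{2}$ gives
$$I(b) = - \frac{\sqrt{\pi} e^{- \frac{b^{2}}{16}}}{2}.$$

Setting $b = \frac{1}{4}$:
$$I = - \frac{\sqrt{\pi}}{2 e^{\frac{1}{256}}}.$$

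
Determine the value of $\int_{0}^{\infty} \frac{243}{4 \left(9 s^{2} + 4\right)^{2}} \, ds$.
$\frac{81 \pi}{128}$

Begin with the known result
$$J(a) = \int_{0}^{\infty} \frac{3}{4 \left(a^{2} + s^{2}\right)} \, ds = \frac{3 \pi}{8 a}.$$

Differentiating under the integral sign with respect to $a$,
$$\frac{dJ}{da} = \int_{0}^{\infty} - \frac{3 a}{2 \left(a^{2} + s^{2}\right)^{2}} \, ds = - \frac{3 \pi}{8 a^{2}},$$
so $\int_{0}^{\infty} \frac{3}{4 \left(a^{2} + s^{2}\right)^{2}} \, ds = \frac{3 \pi}{16 a^{3}}$.

Setting $a = \frac{2}{3}$:
$$I = \frac{81 \pi}{128}.$$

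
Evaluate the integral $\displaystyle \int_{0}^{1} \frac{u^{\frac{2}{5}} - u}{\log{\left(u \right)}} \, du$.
$\log{\left(\frac{7}{10} \right)}$

Consider the one-parameter family: let $I(a) = \int_{0}^{1} \frac{- u + u^{a}}{\log{\left(u \right)}} \, du$.

Since $\dfrac{\partial}{\partial a}\,u^{a} = u^{a} \ln u$, the $\ln u$ in the denominator cancels and
$$\frac{dI}{da} = \int_{0}^{1} u^{a} \, du = \left[\frac{u^{a+1}}{a+1}\right]_0^1 = \frac{1}{a + 1}.$$

Integrating with respect to $a$ gives $I(a) = \log{\left(\frac{a}{2} + \frac{1}{2} \right)} + C$.

At $a = 1$ the integrand is identically $0$, so $I(1) = 0$. The closed form gives $0$, hence $C = 0$.

Setting $a = \frac{2}{5}$:
$$I = \log{\left(\frac{7}{10} \right)}.$$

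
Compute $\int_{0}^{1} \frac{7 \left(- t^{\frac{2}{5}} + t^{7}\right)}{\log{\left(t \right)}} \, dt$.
$- \log{\left(\frac{823543}{163840000000} \right)}$

Replace the exponent $\frac{2}{5}$ by a parameter $a$: let $I(a) = \int_{0}^{1} \frac{7 \left(t^{7} - t^{a}\right)}{\log{\left(t \right)}} \, dt$.

Since $\dfrac{\partial}{\partial a}\,t^{a} = t^{a} \ln t$, the $\ln t$ in the denominator cancels and
$$\frac{dI}{da} = \int_{0}^{1} -7 t^{a} \, dt = -7 \left[\frac{t^{a+1}}{a+1}\right]_0^1 = - \frac{7}{a + 1}.$$

Integrating with respect to $a$ gives $I(a) = - \log{\left(\frac{\left(a + 1\right)^{7}}{2097152} \right)} + C$.

At $a = 7$ the integrand is identically $0$, so $I(7) = 0$. The closed form gives $0$, hence $C = 0$.

Setting $a = \frac{2}{5}$:
$$I = - \log{\left(\frac{823543}{163840000000} \right)}.$$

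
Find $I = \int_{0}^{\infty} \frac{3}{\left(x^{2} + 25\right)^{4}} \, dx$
$\frac{3 \pi}{500000}$

Recall the elementary integral
$$J(a) = \int_{0}^{\infty} \frac{3}{a^{2} + x^{2}} \, dx = \frac{3 \pi}{2 a}.$$

Differentiating under the integral sign with respect to $a$,
$$\frac{dJ}{da} = \int_{0}^{\infty} - \frac{6 a}{\left(a^{2} + x^{2}\right)^{2}} \, dx = - \frac{3 \pi}{2 a^{2}},$$
so $\int_{0}^{\infty} \frac{3}{\left(a^{2} + x^{2}\right)^{2}} \, dx = \frac{3 \pi}{4 a^{3}}$.

Repeating — each differentiation of $1/(x^2+a^2)^j$ produces $-2ja/(x^2+a^2)^{j+1}$ — and dividing through by $-2ja$ at each step yields, after $3$ differentiations in total,
$$\int_{0}^{\infty} \frac{3}{\left(a^{2} + x^{2}\right)^{4}} \, dx = \frac{15 \pi}{32 a^{7}}.$$

Setting $a = 5$:
$$I = \frac{3 \pi}{500000}.$$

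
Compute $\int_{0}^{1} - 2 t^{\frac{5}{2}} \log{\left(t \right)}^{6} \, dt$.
$- \frac{184320}{823543}$

Start from the elementary integral
$$J(a) = \int_{0}^{1} - 2 t^{a} \, dt = - \frac{2}{a + 1}.$$

Differentiating under the integral sign brings down a factor of $\ln t$:
$$\frac{dJ}{da} = \int_{0}^{1} - 2 t^{a} \log{\left(t \right)} \, dt = \frac{2}{\left(a + 1\right)^{2}}.$$

Repeating $6$ times in total — each differentiation brings down another $\ln t$ — gives
$$\frac{d^{6}J}{da^{6}} = \int_{0}^{1} - 2 t^{a} \log{\left(t \right)}^{6} \, dt = - \frac{1440}{\left(a + 1\right)^{7}},$$
and the integrand here is exactly the target integrand, so $I = - \frac{1440}{\left(a + 1\right)^{7}}$.

Setting $a = \frac{5}{2}$:
$$I = - \frac{184320}{823543}.$$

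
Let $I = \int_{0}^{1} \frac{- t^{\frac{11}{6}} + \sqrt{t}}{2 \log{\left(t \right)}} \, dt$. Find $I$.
$- \frac{\log{\left(17 \right)}}{2} + \log{\left(3 \right)}$

Consider the one-parameter family: let $I(a) = \int_{0}^{1} \frac{- t^{\frac{11}{6}} + t^{a}}{2 \log{\left(t \right)}} \, dt$.

Since $\dfrac{\partial}{\partial a}\,t^{a} = t^{a} \ln t$, the $\ln t$ in the denominator cancels and
$$\frac{dI}{da} = \int_{0}^{1} \frac{1}{2} t^{a} \, dt = \frac{1}{2} \left[\frac{t^{a+1}}{a+1}\right]_0^1 = \frac{1}{2 \left(a + 1\right)}.$$

Integrating with respect to $a$ gives $I(a) = \log{\left(\frac{\sqrt{102} \sqrt{a + 1}}{17} \right)} + C$.

At $a = \frac{11}{6}$ the integrand is identically $0$, so $I(\frac{11}{6}) = 0$. The closed form gives $0$, hence $C = 0$.

Setting $a = \frac{1}{2}$:
$$I = - \frac{\log{\left(17 \right)}}{2} + \log{\left(3 \right)}.$$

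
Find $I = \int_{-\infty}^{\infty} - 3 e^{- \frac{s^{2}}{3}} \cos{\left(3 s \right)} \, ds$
$- \frac{3 \sqrt{3} \sqrt{\pi}}{e^{\frac{27}{4}}}$

Define $I(b) = \int_{-\infty}^{\infty} - 3 e^{- \frac{s^{2}}{3}} \cos{\left(b s \right)} \, ds$.

Differentiating under the integral sign,
$$I'(b) = \int_{-\infty}^{\infty} 3 s e^{- \frac{s^{2}}{3}} \sin{\left(b s \right)} \, ds.$$

Integrate $\int_{-\infty}^{\infty} s \sin(b s)\, e^{- \frac{s^{2}}{3}}\, ds$ by parts with $u = \sin(b s)$ and $dv = s\, e^{- \frac{s^{2}}{3}}\, ds$, giving $v = - \frac{3 e^{- \frac{s^{2}}{3}}}{2}$. The boundary term vanishes and
$$\int_{-\infty}^{\infty} s \sin(b s)\, e^{- \frac{s^{2}}{3}}\, ds = \frac{3 b}{2} \int_{-\infty}^{\infty} \cos(b s)\, e^{- \frac{s^{2}}{3}}\, ds,$$
so $I'(b) = - \frac{3 b}{2}\, I(b)$.

This is a separable first-order ODE; solving with the initial condition $I(0) = \int_{-\infty}^{\infty} - 3 e^{- \frac{s^{2}}{3}}\,ds = - 3 \sqrt{3} \sqrt{\pi}$ gives
$$I(b) = - 3 \sqrt{3} \sqrt{\pi} e^{- \frac{3 b^{2}}{4}}.$$

Setting $b = 3$:
$$I = - \frac{3 \sqrt{3} \sqrt{\pi}}{e^{\frac{27}{4}}}.$$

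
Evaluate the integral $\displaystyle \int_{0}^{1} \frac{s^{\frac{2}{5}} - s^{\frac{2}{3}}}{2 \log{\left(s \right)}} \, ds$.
$- \log{\left(5 \right)} + \frac{\log{\left(21 \right)}}{2}$

Consider the one-parameter family: let $I(a) = \int_{0}^{1} \frac{- s^{\frac{2}{3}} + s^{a}}{2 \log{\left(s \right)}} \, ds$.

Since $\dfrac{\partial}{\partial a}\,s^{a} = s^{a} \ln s$, the $\ln s$ in the denominator cancels and
$$\frac{dI}{da} = \int_{0}^{1} \frac{1}{2} s^{a} \, ds = \frac{1}{2} \left[\frac{s^{a+1}}{a+1}\right]_0^1 = \frac{1}{2 \left(a + 1\right)}.$$

Integrating with respect to $a$ gives $I(a) = \log{\left(\frac{\sqrt{15} \sqrt{a + 1}}{5} \right)} + C$.

At $a = \frac{2}{3}$ the integrand is identically $0$, so $I(\frac{2}{3}) = 0$. The closed form gives $0$, hence $C = 0$.

Setting $a = \frac{2}{5}$:
$$I = - \log{\left(5 \right)} + \frac{\log{\left(21 \right)}}{2}.$$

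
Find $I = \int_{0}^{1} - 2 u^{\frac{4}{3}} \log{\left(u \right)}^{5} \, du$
$\frac{174960}{117649}$

Begin with the known integral
$$J(a) = \int_{0}^{1} - 2 u^{a} \, du = - \frac{2}{a + 1}.$$

Differentiating under the integral sign brings down a factor of $\ln u$:
$$\frac{dJ}{da} = \int_{0}^{1} - 2 u^{a} \log{\left(u \right)} \, du = \frac{2}{\left(a + 1\right)^{2}}.$$

Repeating $5$ times in total — each differentiation brings down another $\ln u$ — gives
$$\frac{d^{5}J}{da^{5}} = \int_{0}^{1} - 2 u^{a} \log{\left(u \right)}^{5} \, du = \frac{240}{\left(a + 1\right)^{6}},$$
and the integrand here is exactly the target integrand, so $I = \frac{240}{\left(a + 1\right)^{6}}$.

Setting $a = \frac{4}{3}$:
$$I = \frac{174960}{117649}.$$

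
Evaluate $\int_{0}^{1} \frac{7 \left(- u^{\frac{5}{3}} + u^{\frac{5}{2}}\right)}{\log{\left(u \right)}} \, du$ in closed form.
$\log{\left(\frac{1801088541}{268435456} \right)}$

Consider the one-parameter family: let $I(a) = \int_{0}^{1} \frac{7 \left(- u^{\frac{5}{3}} + u^{a}\right)}{\log{\left(u \right)}} \, du$.

Since $\dfrac{\partial}{\partial a}\,u^{a} = u^{a} \ln u$, the $\ln u$ in the denominator cancels and
$$\frac{dI}{da} = \int_{0}^{1} 7 u^{a} \, du = 7 \left[\frac{u^{a+1}}{a+1}\right]_0^1 = \frac{7}{a + 1}.$$

Integrating with respect to $a$ gives $I(a) = \log{\left(\frac{2187 \left(a + 1\right)^{7}}{2097152} \right)} + C$.

At $a = \frac{5}{3}$ the integrand is identically $0$, so $I(\frac{5}{3}) = 0$. The closed form gives $0$, hence $C = 0$.

Setting $a = \frac{5}{2}$:
$$I = \log{\left(\frac{1801088541}{268435456} \right)}.$$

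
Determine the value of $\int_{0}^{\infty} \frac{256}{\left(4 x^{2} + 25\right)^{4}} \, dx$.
$\frac{4 \pi}{15625}$

Start from the standard arctangent integral
$$J(a) = \int_{0}^{\infty} \frac{1}{a^{2} + x^{2}} \, dx = \frac{\pi}{2 a}.$$

Differentiating under the integral sign with respect to $a$,
$$\frac{dJ}{da} = \int_{0}^{\infty} - \frac{2 a}{\left(a^{2} + x^{2}\right)^{2}} \, dx = - \frac{\pi}{2 a^{2}},$$
so $\int_{0}^{\infty} \frac{1}{\left(a^{2} + x^{2}\right)^{2}} \, dx = \frac{\pi}{4 a^{3}}$.

Repeating — each differentiation of $1/(x^2+a^2)^j$ produces $-2ja/(x^2+a^2)^{j+1}$ — and dividing through by $-2ja$ at each step yields, after $3$ differentiations in total,
$$\int_{0}^{\infty} \frac{1}{\left(a^{2} + x^{2}\right)^{4}} \, dx = \frac{5 \pi}{32 a^{7}}.$$

Setting $a = \frac{5}{2}$:
$$I = \frac{4 \pi}{15625}.$$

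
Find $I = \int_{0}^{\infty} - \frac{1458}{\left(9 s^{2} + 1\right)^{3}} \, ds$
$- \frac{729 \pi}{8}$

Start from the standard arctangent integral
$$J(a) = \int_{0}^{\infty} - \frac{2}{a^{2} + s^{2}} \, ds = - \frac{\pi}{a}.$$

Differentiating under the integral sign with respect to $a$,
$$\frac{dJ}{da} = \int_{0}^{\infty} \frac{4 a}{\left(a^{2} + s^{2}\right)^{2}} \, ds = \frac{\pi}{a^{2}},$$
so $\int_{0}^{\infty} - \frac{2}{\left(a^{2} + s^{2}\right)^{2}} \, ds = - \frac{\pi}{2 a^{3}}$.

Repeating — each differentiation of $1/(s^2+a^2)^j$ produces $-2ja/(s^2+a^2)^{j+1}$ — and dividing through by $-2ja$ at each step yields, after $2$ differentiations in total,
$$\int_{0}^{\infty} - \frac{2}{\left(a^{2} + s^{2}\right)^{3}} \, ds = - \frac{3 \pi}{8 a^{5}}.$$

Setting $a = \frac{1}{3}$:
$$I = - \frac{729 \pi}{8}.$$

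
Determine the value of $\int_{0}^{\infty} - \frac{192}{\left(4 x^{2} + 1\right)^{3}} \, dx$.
$- 18 \pi$

Start from the standard arctangent integral
$$J(a) = \int_{0}^{\infty} - \frac{3}{a^{2} + x^{2}} \, dx = - \frac{3 \pi}{2 a}.$$

Differentiating under the integral sign with respect to $a$,
$$\frac{dJ}{da} = \int_{0}^{\infty} \frac{6 a}{\left(a^{2} + x^{2}\right)^{2}} \, dx = \frac{3 \pi}{2 a^{2}},$$
so $\int_{0}^{\infty} - \frac{3}{\left(a^{2} + x^{2}\right)^{2}} \, dx = - \frac{3 \pi}{4 a^{3}}$.

Repeating — each differentiation of $1/(x^2+a^2)^j$ produces $-2ja/(x^2+a^2)^{j+1}$ — and dividing through by $-2ja$ at each step yields, after $2$ differentiations in total,
$$\int_{0}^{\infty} - \frac{3}{\left(a^{2} + x^{2}\right)^{3}} \, dx = - \frac{9 \pi}{16 a^{5}}.$$

Setting $a = \frac{1}{2}$:
$$I = - 18 \pi.$$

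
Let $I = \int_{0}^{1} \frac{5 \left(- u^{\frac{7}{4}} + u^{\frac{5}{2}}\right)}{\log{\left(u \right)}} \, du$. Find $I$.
$- \log{\left(\frac{161051}{537824} \right)}$

Replace the exponent $\frac{7}{4}$ by a parameter $a$: let $I(a) = \int_{0}^{1} \frac{5 \left(u^{\frac{5}{2}} - u^{a}\right)}{\log{\left(u \right)}} \, du$.

Since $\dfrac{\partial}{\partial a}\,u^{a} = u^{a} \ln u$, the $\ln u$ in the denominator cancels and
$$\frac{dI}{da} = \int_{0}^{1} -5 u^{a} \, du = -5 \left[\frac{u^{a+1}}{a+1}\right]_0^1 = - \frac{5}{a + 1}.$$

Integrating with respect to $a$ gives $I(a) = - \log{\left(\frac{32 \left(a + 1\right)^{5}}{16807} \right)} + C$.

At $a = \frac{5}{2}$ the integrand is identically $0$, so $I(\frac{5}{2}) = 0$. The closed form gives $0$, hence $C = 0$.

Setting $a = \frac{7}{4}$:
$$I = - \log{\left(\frac{161051}{537824} \right)}.$$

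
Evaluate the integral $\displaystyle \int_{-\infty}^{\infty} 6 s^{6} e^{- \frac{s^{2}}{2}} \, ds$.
$90 \sqrt{2} \sqrt{\pi}$

Start from the elementary integral
$$J(a) = \int_{-\infty}^{\infty} 6 e^{- a s^{2}} \, ds = \frac{6 \sqrt{\pi}}{\sqrt{a}}.$$

Differentiating under the integral sign brings down a factor of $(-s^2)$:
$$\frac{dJ}{da} = \int_{-\infty}^{\infty} - 6 s^{2} e^{- a s^{2}} \, ds = - \frac{3 \sqrt{\pi}}{a^{\frac{3}{2}}}.$$

Repeating $3$ times in total — each differentiation brings down another $(-s^2)$ — gives
$$\frac{d^{3}J}{da^{3}} = \int_{-\infty}^{\infty} - 6 s^{6} e^{- a s^{2}} \, ds = - \frac{45 \sqrt{\pi}}{4 a^{\frac{7}{2}}},$$
and the integrand here is $(-1)^{3}$ times the target integrand, so $I = (-1)^{3}\,\frac{d^{3}J}{da^{3}} = \frac{45 \sqrt{\pi}}{4 a^{\frac{7}{2}}}$.

Setting $a = \frac{1}{2}$:
$$I = 90 \sqrt{2} \sqrt{\pi}.$$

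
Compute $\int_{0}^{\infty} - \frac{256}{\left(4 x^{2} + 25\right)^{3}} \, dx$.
$- \frac{24 \pi}{3125}$

Start from the standard arctangent integral
$$J(a) = \int_{0}^{\infty} - \frac{4}{a^{2} + x^{2}} \, dx = - \frac{2 \pi}{a}.$$

Differentiating under the integral sign with respect to $a$,
$$\frac{dJ}{da} = \int_{0}^{\infty} \frac{8 a}{\left(a^{2} + x^{2}\right)^{2}} \, dx = \frac{2 \pi}{a^{2}},$$
so $\int_{0}^{\infty} - \frac{4}{\left(a^{2} + x^{2}\right)^{2}} \, dx = - \frac{\pi}{a^{3}}$.

Repeating — each differentiation of $1/(x^2+a^2)^j$ produces $-2ja/(x^2+a^2)^{j+1}$ — and dividing through by $-2ja$ at each step yields, after $2$ differentiations in total,
$$\int_{0}^{\infty} - \frac{4}{\left(a^{2} + x^{2}\right)^{3}} \, dx = - \frac{3 \pi}{4 a^{5}}.$$

Setting $a = \frac{5}{2}$:
$$I = - \frac{24 \pi}{3125}.$$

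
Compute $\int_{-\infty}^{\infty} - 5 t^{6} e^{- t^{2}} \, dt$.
$- \frac{75 \sqrt{\pi}}{8}$

Begin with the known integral
$$J(a) = \int_{-\infty}^{\infty} - 5 e^{- a t^{2}} \, dt = - \frac{5 \sqrt{\pi}}{\sqrt{a}}.$$

Differentiating under the integral sign brings down a factor of $(-t^2)$:
$$\frac{dJ}{da} = \int_{-\infty}^{\infty} 5 t^{2} e^{- a t^{2}} \, dt = \frac{5 \sqrt{\pi}}{2 a^{\frac{3}{2}}}.$$

Repeating $3$ times in total — each differentiation brings down another $(-t^2)$ — gives
$$\frac{d^{3}J}{da^{3}} = \int_{-\infty}^{\infty} 5 t^{6} e^{- a t^{2}} \, dt = \frac{75 \sqrt{\pi}}{8 a^{\frac{7}{2}}},$$
and the integrand here is $(-1)^{3}$ times the target integrand, so $I = (-1)^{3}\,\frac{d^{3}J}{da^{3}} = - \frac{75 \sqrt{\pi}}{8 a^{\frac{7}{2}}}$.

Setting $a = 1$:
$$I = - \frac{75 \sqrt{\pi}}{8}.$$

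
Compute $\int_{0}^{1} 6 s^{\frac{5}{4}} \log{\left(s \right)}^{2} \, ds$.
$\frac{256}{243}$

Start from the elementary integral
$$J(a) = \int_{0}^{1} 6 s^{a} \, ds = \frac{6}{a + 1}.$$

Differentiating under the integral sign brings down a factor of $\ln s$:
$$\frac{dJ}{da} = \int_{0}^{1} 6 s^{a} \log{\left(s \right)} \, ds = - \frac{6}{\left(a + 1\right)^{2}}.$$

Repeating twice in total — each differentiation brings down another $\ln s$ — gives
$$\frac{d^{2}J}{da^{2}} = \int_{0}^{1} 6 s^{a} \log{\left(s \right)}^{2} \, ds = \frac{12}{\left(a + 1\right)^{3}},$$
and the integrand here is exactly the target integrand, so $I = \frac{12}{\left(a + 1\right)^{3}}$.

Setting $a = \frac{5}{4}$:
$$I = \frac{256}{243}.$$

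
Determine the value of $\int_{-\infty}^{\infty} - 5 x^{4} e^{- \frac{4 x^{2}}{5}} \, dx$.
$- \frac{375 \sqrt{5} \sqrt{\pi}}{128}$

Consider the simpler parametrised integral
$$J(a) = \int_{-\infty}^{\infty} - 5 e^{- a x^{2}} \, dx = - \frac{5 \sqrt{\pi}}{\sqrt{a}}.$$

Differentiating under the integral sign brings down a factor of $(-x^2)$:
$$\frac{dJ}{da} = \int_{-\infty}^{\infty} 5 x^{2} e^{- a x^{2}} \, dx = \frac{5 \sqrt{\pi}}{2 a^{\frac{3}{2}}}.$$

Repeating twice in total — each differentiation brings down another $(-x^2)$ — gives
$$\frac{d^{2}J}{da^{2}} = \int_{-\infty}^{\infty} - 5 x^{4} e^{- a x^{2}} \, dx = - \frac{15 \sqrt{\pi}}{4 a^{\frac{5}{2}}},$$
and the integrand here is exactly the target integrand, so $I = - \frac{15 \sqrt{\pi}}{4 a^{\frac{5}{2}}}$.

Setting $a = \frac{4}{5}$:
$$I = - \frac{375 \sqrt{5} \sqrt{\pi}}{128}.$$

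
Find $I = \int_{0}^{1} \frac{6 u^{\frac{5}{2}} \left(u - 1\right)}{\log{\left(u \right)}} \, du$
$- \log{\left(\frac{117649}{531441} \right)}$

Consider the one-parameter family: let $I(a) = \int_{0}^{1} \frac{6 \left(u^{\frac{7}{2}} - u^{a}\right)}{\log{\left(u \right)}} \, du$.

Since $\dfrac{\partial}{\partial a}\,u^{a} = u^{a} \ln u$, the $\ln u$ in the denominator cancels and
$$\frac{dI}{da} = \int_{0}^{1} -6 u^{a} \, du = -6 \left[\frac{u^{a+1}}{a+1}\right]_0^1 = - \frac{6}{a + 1}.$$

Integrating with respect to $a$ gives $I(a) = - \log{\left(\frac{64 \left(a + 1\right)^{6}}{531441} \right)} + C$.

At $a = \frac{7}{2}$ the integrand is identically $0$, so $I(\frac{7}{2}) = 0$. The closed form gives $0$, hence $C = 0$.

Setting $a = \frac{5}{2}$:
$$I = - \log{\left(\frac{117649}{531441} \right)}.$$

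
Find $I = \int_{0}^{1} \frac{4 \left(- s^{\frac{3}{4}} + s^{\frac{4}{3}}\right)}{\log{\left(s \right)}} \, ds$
$- \log{\left(\frac{81}{256} \right)}$

Replace the exponent $\frac{3}{4}$ by a parameter $a$: let $I(a) = \int_{0}^{1} \frac{4 \left(s^{\frac{4}{3}} - s^{a}\right)}{\log{\left(s \right)}} \, ds$.

Since $\dfrac{\partial}{\partial a}\,s^{a} = s^{a} \ln s$, the $\ln s$ in the denominator cancels and
$$\frac{dI}{da} = \int_{0}^{1} -4 s^{a} \, ds = -4 \left[\frac{s^{a+1}}{a+1}\right]_0^1 = - \frac{4}{a + 1}.$$

Integrating with respect to $a$ gives $I(a) = - \log{\left(\frac{81 \left(a + 1\right)^{4}}{2401} \right)} + C$.

At $a = \frac{4}{3}$ the integrand is identically $0$, so $I(\frac{4}{3}) = 0$. The closed form gives $0$, hence $C = 0$.

Setting $a = \frac{3}{4}$:
$$I = - \log{\left(\frac{81}{256} \right)}.$$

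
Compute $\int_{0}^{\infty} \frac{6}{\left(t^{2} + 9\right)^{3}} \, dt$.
$\frac{\pi}{216}$

Recall the elementary integral
$$J(a) = \int_{0}^{\infty} \frac{6}{a^{2} + t^{2}} \, dt = \frac{3 \pi}{a}.$$

Differentiating under the integral sign with respect to $a$,
$$\frac{dJ}{da} = \int_{0}^{\infty} - \frac{12 a}{\left(a^{2} + t^{2}\right)^{2}} \, dt = - \frac{3 \pi}{a^{2}},$$
so $\int_{0}^{\infty} \frac{6}{\left(a^{2} + t^{2}\right)^{2}} \, dt = \frac{3 \pi}{2 a^{3}}$.

Repeating — each differentiation of $1/(t^2+a^2)^j$ produces $-2ja/(t^2+a^2)^{j+1}$ — and dividing through by $-2ja$ at each step yields, after $2$ differentiations in total,
$$\int_{0}^{\infty} \frac{6}{\left(a^{2} + t^{2}\right)^{3}} \, dt = \frac{9 \pi}{8 a^{5}}.$$

Setting $a = 3$:
$$I = \frac{\pi}{216}.$$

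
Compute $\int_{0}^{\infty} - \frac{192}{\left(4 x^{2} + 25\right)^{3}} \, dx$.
$- \frac{18 \pi}{3125}$

Recall the elementary integral
$$J(a) = \int_{0}^{\infty} - \frac{3}{a^{2} + x^{2}} \, dx = - \frac{3 \pi}{2 a}.$$

Differentiating under the integral sign with respect to $a$,
$$\frac{dJ}{da} = \int_{0}^{\infty} \frac{6 a}{\left(a^{2} + x^{2}\right)^{2}} \, dx = \frac{3 \pi}{2 a^{2}},$$
so $\int_{0}^{\infty} - \frac{3}{\left(a^{2} + x^{2}\right)^{2}} \, dx = - \frac{3 \pi}{4 a^{3}}$.

Repeating — each differentiation of $1/(x^2+a^2)^j$ produces $-2ja/(x^2+a^2)^{j+1}$ — and dividing through by $-2ja$ at each step yields, after $2$ differentiations in total,
$$\int_{0}^{\infty} - \frac{3}{\left(a^{2} + x^{2}\right)^{3}} \, dx = - \frac{9 \pi}{16 a^{5}}.$$

Setting $a = \frac{5}{2}$:
$$I = - \frac{18 \pi}{3125}.$$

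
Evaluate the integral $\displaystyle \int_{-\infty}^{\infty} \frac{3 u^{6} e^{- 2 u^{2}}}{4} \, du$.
$\frac{45 \sqrt{2} \sqrt{\pi}}{512}$

Start from the elementary integral
$$J(a) = \int_{-\infty}^{\infty} \frac{3 e^{- a u^{2}}}{4} \, du = \frac{3 \sqrt{\pi}}{4 \sqrt{a}}.$$

Differentiating under the integral sign brings down a factor of $(-u^2)$:
$$\frac{dJ}{da} = \int_{-\infty}^{\infty} - \frac{3 u^{2} e^{- a u^{2}}}{4} \, du = - \frac{3 \sqrt{\pi}}{8 a^{\frac{3}{2}}}.$$

Repeating $3$ times in total — each differentiation brings down another $(-u^2)$ — gives
$$\frac{d^{3}J}{da^{3}} = \int_{-\infty}^{\infty} - \frac{3 u^{6} e^{- a u^{2}}}{4} \, du = - \frac{45 \sqrt{\pi}}{32 a^{\frac{7}{2}}},$$
and the integrand here is $(-1)^{3}$ times the target integrand, so $I = (-1)^{3}\,\frac{d^{3}J}{da^{3}} = \frac{45 \sqrt{\pi}}{32 a^{\frac{7}{2}}}$.

Setting $a = 2$:
$$I = \frac{45 \sqrt{2} \sqrt{\pi}}{512}.$$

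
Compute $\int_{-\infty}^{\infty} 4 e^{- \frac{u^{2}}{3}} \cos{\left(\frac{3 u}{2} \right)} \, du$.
$\frac{4 \sqrt{3} \sqrt{\pi}}{e^{\frac{27}{16}}}$

Let $b$ denote the cosine frequency and define $I(b) = \int_{-\infty}^{\infty} 4 e^{- \frac{u^{2}}{3}} \cos{\left(b u \right)} \, du$.

Differentiating under the integral sign,
$$I'(b) = \int_{-\infty}^{\infty} - 4 u e^{- \frac{u^{2}}{3}} \sin{\left(b u \right)} \, du.$$

Integrate $\int_{-\infty}^{\infty} u \sin(b u)\, e^{- \frac{u^{2}}{3}}\, du$ by parts with $w = \sin(b u)$ and $dv = u\, e^{- \frac{u^{2}}{3}}\, du$, giving $v = - \frac{3 e^{- \frac{u^{2}}{3}}}{2}$. The boundary term vanishes and
$$\int_{-\infty}^{\infty} u \sin(b u)\, e^{- \frac{u^{2}}{3}}\, du = \frac{3 b}{2} \int_{-\infty}^{\infty} \cos(b u)\, e^{- \frac{u^{2}}{3}}\, du,$$
so $I'(b) = - \frac{3 b}{2}\, I(b)$.

This is a separable first-order ODE; solving with the initial condition $I(0) = \int_{-\infty}^{\infty} 4 e^{- \frac{u^{2}}{3}}\,du = 4 \sqrt{3} \sqrt{\pi}$ gives
$$I(b) = 4 \sqrt{3} \sqrt{\pi} e^{- \frac{3 b^{2}}{4}}.$$

Setting $b = \frac{3}{2}$:
$$I = \frac{4 \sqrt{3} \sqrt{\pi}}{e^{\frac{27}{16}}}.$$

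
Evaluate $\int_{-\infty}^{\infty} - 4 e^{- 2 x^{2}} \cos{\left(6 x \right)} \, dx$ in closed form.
$- \frac{2 \sqrt{2} \sqrt{\pi}}{e^{\frac{9}{2}}}$

Treat the cosine frequency as a parameter and define $I(b) = \int_{-\infty}^{\infty} - 4 e^{- 2 x^{2}} \cos{\left(b x \right)} \, dx$.

Differentiating under the integral sign,
$$I'(b) = \int_{-\infty}^{\infty} 4 x e^{- 2 x^{2}} \sin{\left(b x \right)} \, dx.$$

Integrate $\int_{-\infty}^{\infty} x \sin(b x)\, e^{- 2 x^{2}}\, dx$ by parts with $u = \sin(b x)$ and $dv = x\, e^{- 2 x^{2}}\, dx$, giving $v = - \frac{e^{- 2 x^{2}}}{4}$. The boundary term vanishes and
$$\int_{-\infty}^{\infty} x \sin(b x)\, e^{- 2 x^{2}}\, dx = \frac{b}{4} \int_{-\infty}^{\infty} \cos(b x)\, e^{- 2 x^{2}}\, dx,$$
so $I'(b) = - \frac{b}{4}\, I(b)$.

This is a separable first-order ODE; solving with the initial condition $I(0) = \int_{-\infty}^{\infty} - 4 e^{- 2 x^{2}}\,dx = - 2 \sqrt{2} \sqrt{\pi}$ gives
$$I(b) = - 2 \sqrt{2} \sqrt{\pi} e^{- \frac{b^{2}}{8}}.$$

Setting $b = 6$:
$$I = - \frac{2 \sqrt{2} \sqrt{\pi}}{e^{\frac{9}{2}}}.$$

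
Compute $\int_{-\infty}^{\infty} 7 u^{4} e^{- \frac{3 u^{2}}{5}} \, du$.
$\frac{175 \sqrt{15} \sqrt{\pi}}{36}$

Begin with the known integral
$$J(a) = \int_{-\infty}^{\infty} 7 e^{- a u^{2}} \, du = \frac{7 \sqrt{\pi}}{\sqrt{a}}.$$

Differentiating under the integral sign brings down a factor of $(-u^2)$:
$$\frac{dJ}{da} = \int_{-\infty}^{\infty} - 7 u^{2} e^{- a u^{2}} \, du = - \frac{7 \sqrt{\pi}}{2 a^{\frac{3}{2}}}.$$

Repeating twice in total — each differentiation brings down another $(-u^2)$ — gives
$$\frac{d^{2}J}{da^{2}} = \int_{-\infty}^{\infty} 7 u^{4} e^{- a u^{2}} \, du = \frac{21 \sqrt{\pi}}{4 a^{\frac{5}{2}}},$$
and the integrand here is exactly the target integrand, so $I = \frac{21 \sqrt{\pi}}{4 a^{\frac{5}{2}}}$.

Setting $a = \frac{3}{5}$:
$$I = \frac{175 \sqrt{15} \sqrt{\pi}}{36}.$$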